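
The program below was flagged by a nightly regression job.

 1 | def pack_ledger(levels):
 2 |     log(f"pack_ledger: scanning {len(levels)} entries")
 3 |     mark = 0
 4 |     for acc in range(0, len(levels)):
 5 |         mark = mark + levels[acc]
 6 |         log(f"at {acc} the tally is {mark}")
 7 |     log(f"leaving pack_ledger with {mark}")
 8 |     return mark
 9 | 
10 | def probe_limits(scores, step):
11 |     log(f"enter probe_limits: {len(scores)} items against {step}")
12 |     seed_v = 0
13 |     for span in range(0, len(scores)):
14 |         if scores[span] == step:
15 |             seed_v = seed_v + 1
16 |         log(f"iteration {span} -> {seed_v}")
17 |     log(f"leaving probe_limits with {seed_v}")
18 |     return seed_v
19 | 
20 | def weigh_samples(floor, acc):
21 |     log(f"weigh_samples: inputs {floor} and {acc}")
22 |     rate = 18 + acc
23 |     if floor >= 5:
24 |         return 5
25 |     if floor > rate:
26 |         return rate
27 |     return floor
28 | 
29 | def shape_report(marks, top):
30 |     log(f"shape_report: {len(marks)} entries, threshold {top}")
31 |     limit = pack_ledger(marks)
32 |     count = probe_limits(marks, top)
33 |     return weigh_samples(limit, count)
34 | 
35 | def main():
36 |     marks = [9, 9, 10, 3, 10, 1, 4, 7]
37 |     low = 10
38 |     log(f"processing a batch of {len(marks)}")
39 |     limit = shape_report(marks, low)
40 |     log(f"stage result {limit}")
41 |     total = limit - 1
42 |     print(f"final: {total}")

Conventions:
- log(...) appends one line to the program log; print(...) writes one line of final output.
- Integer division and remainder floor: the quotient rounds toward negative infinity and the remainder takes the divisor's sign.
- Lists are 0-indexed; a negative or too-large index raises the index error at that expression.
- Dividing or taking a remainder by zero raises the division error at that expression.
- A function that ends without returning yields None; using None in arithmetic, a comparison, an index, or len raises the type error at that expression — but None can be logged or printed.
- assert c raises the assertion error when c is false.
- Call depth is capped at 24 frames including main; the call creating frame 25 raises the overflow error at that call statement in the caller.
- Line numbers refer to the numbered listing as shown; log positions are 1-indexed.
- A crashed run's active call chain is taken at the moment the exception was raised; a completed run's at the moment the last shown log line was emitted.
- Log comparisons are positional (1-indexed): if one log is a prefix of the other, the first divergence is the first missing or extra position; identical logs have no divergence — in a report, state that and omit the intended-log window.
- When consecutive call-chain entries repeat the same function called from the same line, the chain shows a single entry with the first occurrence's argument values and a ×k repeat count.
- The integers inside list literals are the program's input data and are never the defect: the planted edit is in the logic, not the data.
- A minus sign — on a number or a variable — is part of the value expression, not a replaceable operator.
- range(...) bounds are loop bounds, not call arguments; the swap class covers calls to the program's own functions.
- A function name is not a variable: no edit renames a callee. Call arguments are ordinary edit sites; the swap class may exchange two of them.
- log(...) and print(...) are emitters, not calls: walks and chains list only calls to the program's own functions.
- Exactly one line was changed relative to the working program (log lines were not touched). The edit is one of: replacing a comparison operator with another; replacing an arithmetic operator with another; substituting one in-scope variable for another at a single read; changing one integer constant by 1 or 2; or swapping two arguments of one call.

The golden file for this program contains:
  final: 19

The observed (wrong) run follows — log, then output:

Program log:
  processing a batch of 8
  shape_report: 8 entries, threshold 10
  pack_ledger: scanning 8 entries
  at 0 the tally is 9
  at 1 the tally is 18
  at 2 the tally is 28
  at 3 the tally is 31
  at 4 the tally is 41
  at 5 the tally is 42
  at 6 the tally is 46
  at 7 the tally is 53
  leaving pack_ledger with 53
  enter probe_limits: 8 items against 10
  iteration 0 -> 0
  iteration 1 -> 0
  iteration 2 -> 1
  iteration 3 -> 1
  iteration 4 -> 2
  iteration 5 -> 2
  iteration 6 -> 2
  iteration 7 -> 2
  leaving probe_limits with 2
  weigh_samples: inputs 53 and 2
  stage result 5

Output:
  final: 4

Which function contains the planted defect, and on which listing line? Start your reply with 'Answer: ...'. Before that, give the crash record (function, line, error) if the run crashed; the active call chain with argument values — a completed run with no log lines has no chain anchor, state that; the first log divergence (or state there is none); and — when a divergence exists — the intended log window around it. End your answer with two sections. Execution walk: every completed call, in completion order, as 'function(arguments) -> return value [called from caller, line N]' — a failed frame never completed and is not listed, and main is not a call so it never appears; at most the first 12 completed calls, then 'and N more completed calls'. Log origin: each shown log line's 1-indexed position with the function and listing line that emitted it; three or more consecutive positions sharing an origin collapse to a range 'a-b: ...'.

Answer: the defect is in weigh_samples at line 23.
The tell: Position 24 is the first bad log line: 'stage result 5' should read 'stage result 20'.
Call chain: main.
First divergence: at position 24 the run shows 'stage result 5' where the working version logs 'stage result 20'.
Intended log window:
  22: leaving probe_limits with 2
  23: weigh_samples: inputs 53 and 2
  24: stage result 20
Execution walk:
  pack_ledger([9, 9, 10, 3, 10, 1, 4, 7]) -> 53  [called from shape_report, line 31]
  probe_limits([9, 9, 10, 3, 10, 1, 4, 7], 10) -> 2  [called from shape_report, line 32]
  weigh_samples(53, 2) -> 5  [called from shape_report, line 33]
  shape_report([9, 9, 10, 3, 10, 1, 4, 7], 10) -> 5  [called from main, line 39]
Log origin:
  1: emitted by main (line 38)
  2: emitted by shape_report (line 30)
  3: emitted by pack_ledger (line 2)
  4-11: emitted by pack_ledger (line 6)
  12: emitted by pack_ledger (line 7)
  13: emitted by probe_limits (line 11)
  14-21: emitted by probe_limits (line 16)
  22: emitted by probe_limits (line 17)
  23: emitted by weigh_samples (line 21)
  24: emitted by main (line 40)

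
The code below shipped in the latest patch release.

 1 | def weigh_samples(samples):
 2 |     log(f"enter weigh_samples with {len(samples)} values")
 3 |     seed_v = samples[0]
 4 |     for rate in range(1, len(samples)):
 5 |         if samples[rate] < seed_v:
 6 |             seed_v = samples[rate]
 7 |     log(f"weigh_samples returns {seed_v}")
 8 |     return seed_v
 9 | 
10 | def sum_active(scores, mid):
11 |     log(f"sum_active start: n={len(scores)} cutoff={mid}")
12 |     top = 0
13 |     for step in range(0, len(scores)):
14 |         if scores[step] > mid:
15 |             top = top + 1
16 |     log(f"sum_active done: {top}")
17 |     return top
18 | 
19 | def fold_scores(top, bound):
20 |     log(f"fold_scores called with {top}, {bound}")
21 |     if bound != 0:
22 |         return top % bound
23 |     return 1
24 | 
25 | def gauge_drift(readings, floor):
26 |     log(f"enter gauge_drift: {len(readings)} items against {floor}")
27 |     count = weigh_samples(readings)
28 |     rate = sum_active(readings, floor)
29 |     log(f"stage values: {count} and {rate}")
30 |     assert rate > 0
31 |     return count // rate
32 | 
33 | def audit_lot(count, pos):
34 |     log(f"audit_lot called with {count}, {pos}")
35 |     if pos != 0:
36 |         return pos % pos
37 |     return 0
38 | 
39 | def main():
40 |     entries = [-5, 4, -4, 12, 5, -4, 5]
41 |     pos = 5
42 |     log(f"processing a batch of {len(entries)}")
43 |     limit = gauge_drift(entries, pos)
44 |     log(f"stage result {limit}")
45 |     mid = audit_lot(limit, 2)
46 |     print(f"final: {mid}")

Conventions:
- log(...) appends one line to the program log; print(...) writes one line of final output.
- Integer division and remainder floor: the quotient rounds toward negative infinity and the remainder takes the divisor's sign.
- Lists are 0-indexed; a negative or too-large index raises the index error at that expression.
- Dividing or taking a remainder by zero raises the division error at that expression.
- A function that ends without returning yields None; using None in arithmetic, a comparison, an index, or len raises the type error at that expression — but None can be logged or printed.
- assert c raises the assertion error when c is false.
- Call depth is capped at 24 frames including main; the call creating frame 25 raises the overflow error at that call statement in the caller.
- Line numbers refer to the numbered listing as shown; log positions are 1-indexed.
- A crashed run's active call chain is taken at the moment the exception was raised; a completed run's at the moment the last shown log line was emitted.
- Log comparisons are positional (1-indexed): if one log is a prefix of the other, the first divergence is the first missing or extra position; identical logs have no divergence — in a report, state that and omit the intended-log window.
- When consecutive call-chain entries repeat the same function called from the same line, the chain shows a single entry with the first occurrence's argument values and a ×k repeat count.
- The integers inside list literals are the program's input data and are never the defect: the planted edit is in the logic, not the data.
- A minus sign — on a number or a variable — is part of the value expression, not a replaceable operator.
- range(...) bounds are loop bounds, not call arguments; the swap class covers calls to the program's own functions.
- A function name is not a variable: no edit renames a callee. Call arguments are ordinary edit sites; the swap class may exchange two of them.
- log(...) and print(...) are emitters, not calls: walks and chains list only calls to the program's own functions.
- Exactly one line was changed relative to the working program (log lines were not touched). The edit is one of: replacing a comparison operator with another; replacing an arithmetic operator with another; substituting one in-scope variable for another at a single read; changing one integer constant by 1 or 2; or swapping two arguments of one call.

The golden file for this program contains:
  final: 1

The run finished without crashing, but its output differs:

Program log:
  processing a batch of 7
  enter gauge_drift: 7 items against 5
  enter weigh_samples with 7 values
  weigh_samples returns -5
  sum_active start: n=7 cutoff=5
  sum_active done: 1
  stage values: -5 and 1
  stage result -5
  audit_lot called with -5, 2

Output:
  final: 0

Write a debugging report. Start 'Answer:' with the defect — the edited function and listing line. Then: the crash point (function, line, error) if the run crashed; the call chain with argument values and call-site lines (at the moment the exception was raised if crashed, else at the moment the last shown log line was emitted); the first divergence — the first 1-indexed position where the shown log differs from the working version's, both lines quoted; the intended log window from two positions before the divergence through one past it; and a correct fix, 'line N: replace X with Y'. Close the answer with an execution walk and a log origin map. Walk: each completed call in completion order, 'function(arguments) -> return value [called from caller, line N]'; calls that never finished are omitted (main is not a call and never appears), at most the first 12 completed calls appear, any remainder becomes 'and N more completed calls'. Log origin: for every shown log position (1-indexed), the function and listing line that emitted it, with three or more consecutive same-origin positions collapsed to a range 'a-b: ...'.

Answer: the defect is in audit_lot at line 36.
Key fact: Log streams are identical — the defect surfaces only in the printed output.
Call chain: main -> audit_lot(-5, 2) (called at line 45).
First divergence: none (the log streams are identical).
Execution walk:
  weigh_samples([-5, 4, -4, 12, 5, -4, 5]) -> -5  [called from gauge_drift, line 27]
  sum_active([-5, 4, -4, 12, 5, -4, 5], 5) -> 1  [called from gauge_drift, line 28]
  gauge_drift([-5, 4, -4, 12, 5, -4, 5], 5) -> -5  [called from main, line 43]
  audit_lot(-5, 2) -> 0  [called from main, line 45]
Log line origins:
  1: logged in main at line 42
  2: logged in gauge_drift at line 26
  3: logged in weigh_samples at line 2
  4: logged in weigh_samples at line 7
  5: logged in sum_active at line 11
  6: logged in sum_active at line 16
  7: logged in gauge_drift at line 29
  8: logged in main at line 44
  9: logged in audit_lot at line 34
A correct fix: line 36: replace `pos % pos` with `count % pos`.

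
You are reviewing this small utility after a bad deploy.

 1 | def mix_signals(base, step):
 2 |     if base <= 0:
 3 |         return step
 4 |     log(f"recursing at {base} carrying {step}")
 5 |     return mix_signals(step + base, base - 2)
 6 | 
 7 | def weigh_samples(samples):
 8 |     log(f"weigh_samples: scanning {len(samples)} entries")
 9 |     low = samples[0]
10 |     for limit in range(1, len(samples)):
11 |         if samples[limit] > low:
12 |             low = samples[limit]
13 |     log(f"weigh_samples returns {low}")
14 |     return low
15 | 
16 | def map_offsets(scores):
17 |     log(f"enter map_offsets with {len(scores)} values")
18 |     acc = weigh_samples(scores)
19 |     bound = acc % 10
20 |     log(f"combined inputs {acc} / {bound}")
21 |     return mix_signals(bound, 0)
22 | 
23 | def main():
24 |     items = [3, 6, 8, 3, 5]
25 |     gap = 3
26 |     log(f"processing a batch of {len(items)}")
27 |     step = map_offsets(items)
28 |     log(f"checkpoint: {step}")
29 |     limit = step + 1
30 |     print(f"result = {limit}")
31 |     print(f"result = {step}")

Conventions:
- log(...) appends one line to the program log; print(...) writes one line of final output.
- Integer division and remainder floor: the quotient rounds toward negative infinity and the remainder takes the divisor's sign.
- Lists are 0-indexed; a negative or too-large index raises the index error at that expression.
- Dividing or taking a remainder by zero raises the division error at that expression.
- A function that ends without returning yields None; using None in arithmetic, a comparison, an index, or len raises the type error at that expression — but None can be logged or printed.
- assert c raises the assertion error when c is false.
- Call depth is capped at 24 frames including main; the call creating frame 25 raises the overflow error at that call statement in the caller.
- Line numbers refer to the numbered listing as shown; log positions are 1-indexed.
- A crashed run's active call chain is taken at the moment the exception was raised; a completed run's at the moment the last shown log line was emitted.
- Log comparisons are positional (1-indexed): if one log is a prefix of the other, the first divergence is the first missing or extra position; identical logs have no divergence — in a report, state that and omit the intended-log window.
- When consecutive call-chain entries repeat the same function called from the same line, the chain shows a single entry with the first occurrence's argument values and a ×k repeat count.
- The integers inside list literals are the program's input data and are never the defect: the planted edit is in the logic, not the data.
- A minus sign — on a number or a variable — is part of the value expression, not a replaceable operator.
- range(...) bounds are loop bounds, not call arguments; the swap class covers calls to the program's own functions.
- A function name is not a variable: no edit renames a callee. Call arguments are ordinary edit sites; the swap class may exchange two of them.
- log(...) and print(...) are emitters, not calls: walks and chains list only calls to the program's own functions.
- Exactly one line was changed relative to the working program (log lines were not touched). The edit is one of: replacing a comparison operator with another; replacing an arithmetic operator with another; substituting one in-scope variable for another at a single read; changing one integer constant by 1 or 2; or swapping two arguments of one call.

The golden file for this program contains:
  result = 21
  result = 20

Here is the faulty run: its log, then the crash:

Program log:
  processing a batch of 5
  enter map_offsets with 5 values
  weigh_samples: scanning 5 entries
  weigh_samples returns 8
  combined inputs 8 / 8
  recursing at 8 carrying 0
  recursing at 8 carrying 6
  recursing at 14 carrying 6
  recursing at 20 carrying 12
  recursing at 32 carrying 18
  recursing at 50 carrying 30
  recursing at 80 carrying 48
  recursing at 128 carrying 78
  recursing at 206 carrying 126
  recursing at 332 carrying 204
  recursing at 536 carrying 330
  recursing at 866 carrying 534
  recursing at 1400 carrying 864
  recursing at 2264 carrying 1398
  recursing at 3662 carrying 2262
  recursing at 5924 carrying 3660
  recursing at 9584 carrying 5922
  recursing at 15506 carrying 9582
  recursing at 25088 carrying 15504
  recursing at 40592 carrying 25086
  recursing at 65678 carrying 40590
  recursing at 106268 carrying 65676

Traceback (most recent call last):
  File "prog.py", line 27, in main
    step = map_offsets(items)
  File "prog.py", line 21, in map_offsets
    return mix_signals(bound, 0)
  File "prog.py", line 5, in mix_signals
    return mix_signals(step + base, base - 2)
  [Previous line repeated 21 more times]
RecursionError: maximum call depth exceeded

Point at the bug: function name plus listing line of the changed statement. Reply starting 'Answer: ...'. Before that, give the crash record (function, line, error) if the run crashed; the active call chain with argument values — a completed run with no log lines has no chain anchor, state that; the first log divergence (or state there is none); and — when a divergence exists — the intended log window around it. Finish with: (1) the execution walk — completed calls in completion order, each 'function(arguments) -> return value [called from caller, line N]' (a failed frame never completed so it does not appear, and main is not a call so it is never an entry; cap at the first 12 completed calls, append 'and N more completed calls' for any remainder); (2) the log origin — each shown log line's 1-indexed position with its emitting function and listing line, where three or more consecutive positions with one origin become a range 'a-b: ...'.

Answer: the defect is in mix_signals at line 5.
Key fact: At log position 7 the runs split — shown 'recursing at 8 carrying 6', but the working version logs 'recursing at 6 carrying 8'.
Crash: mix_signals, line 5, RecursionError.
Call chain: main -> map_offsets([3, 6, 8, 3, 5]) (called at line 27) -> mix_signals(8, 0) (called at line 21) -> mix_signals(8, 6) (called at line 5) ×21.
First divergence: position 7 — the shown line 'recursing at 8 carrying 6' should read 'recursing at 6 carrying 8'.
Intended log window:
  5: combined inputs 8 / 8
  6: recursing at 8 carrying 0
  7: recursing at 6 carrying 8
  8: recursing at 4 carrying 14
Execution walk:
  weigh_samples([3, 6, 8, 3, 5]) -> 8  [called from map_offsets, line 18]
Log line origins:
  1: logged in main at line 26
  2: logged in map_offsets at line 17
  3: logged in weigh_samples at line 8
  4: logged in weigh_samples at line 13
  5: logged in map_offsets at line 20
  6-27: logged in mix_signals at line 4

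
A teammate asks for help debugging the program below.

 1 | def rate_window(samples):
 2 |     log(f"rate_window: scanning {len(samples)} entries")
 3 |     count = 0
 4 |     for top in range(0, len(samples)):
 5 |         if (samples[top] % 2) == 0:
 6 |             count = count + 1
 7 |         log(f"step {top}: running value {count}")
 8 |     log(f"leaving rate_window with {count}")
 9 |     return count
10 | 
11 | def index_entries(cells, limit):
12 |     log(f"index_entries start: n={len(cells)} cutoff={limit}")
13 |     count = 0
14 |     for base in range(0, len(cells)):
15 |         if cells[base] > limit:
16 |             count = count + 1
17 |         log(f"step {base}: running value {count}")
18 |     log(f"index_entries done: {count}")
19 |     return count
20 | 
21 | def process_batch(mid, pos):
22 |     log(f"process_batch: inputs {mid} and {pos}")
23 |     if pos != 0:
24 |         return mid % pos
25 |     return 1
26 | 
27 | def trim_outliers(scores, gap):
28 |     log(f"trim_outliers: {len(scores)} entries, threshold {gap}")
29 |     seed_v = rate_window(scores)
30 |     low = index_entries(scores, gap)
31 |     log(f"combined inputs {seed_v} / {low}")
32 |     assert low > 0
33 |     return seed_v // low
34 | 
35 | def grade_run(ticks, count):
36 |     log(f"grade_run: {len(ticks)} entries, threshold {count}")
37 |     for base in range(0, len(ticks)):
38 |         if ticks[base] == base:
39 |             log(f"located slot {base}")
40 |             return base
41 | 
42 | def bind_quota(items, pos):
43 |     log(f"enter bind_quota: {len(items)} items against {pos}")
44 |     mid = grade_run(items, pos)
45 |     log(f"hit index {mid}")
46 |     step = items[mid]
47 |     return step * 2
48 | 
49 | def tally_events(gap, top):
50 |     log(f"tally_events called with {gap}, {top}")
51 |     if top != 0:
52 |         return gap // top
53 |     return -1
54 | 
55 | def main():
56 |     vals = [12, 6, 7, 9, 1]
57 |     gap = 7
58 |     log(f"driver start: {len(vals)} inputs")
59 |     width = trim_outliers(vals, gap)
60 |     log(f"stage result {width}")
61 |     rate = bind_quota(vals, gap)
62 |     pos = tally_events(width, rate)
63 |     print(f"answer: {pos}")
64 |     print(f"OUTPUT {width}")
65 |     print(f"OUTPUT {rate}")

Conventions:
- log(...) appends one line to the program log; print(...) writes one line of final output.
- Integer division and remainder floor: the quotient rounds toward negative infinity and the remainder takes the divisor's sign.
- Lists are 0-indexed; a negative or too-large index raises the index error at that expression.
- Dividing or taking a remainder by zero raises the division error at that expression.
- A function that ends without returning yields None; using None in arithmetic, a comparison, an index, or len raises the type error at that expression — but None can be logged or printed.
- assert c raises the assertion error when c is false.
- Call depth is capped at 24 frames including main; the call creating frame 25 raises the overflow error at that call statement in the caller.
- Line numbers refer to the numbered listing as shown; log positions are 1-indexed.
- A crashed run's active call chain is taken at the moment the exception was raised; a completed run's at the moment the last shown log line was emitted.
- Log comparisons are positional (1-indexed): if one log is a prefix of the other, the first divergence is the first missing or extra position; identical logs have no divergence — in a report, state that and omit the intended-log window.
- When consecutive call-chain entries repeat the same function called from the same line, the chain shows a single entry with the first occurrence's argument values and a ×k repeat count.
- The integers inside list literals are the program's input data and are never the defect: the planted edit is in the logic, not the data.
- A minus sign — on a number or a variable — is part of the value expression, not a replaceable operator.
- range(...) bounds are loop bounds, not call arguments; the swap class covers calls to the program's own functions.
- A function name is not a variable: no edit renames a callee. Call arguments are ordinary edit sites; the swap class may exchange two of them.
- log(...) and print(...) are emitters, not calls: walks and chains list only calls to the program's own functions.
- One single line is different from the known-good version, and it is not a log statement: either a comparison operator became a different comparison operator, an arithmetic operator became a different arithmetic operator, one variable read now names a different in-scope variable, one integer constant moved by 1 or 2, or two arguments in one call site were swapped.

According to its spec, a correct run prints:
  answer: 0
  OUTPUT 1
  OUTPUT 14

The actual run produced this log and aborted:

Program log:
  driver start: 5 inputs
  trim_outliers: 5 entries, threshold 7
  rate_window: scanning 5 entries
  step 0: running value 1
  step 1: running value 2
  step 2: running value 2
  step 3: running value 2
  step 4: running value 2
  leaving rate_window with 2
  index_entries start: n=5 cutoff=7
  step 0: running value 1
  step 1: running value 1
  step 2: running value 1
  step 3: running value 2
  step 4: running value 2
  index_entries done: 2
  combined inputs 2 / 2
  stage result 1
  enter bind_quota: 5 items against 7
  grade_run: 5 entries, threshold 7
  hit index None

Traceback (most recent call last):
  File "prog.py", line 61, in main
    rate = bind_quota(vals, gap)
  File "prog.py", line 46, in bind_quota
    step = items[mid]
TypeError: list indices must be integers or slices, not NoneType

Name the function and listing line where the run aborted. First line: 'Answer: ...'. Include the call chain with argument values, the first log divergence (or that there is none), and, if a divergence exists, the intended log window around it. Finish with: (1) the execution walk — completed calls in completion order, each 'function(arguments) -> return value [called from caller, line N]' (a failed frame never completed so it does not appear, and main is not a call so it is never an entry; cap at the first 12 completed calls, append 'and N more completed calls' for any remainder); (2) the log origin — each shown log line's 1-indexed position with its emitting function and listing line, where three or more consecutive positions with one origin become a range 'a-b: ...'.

Answer: the error was raised in bind_quota, line 46.
The tell: The log first diverges at position 21: the faulty run prints 'hit index None' where the working version prints 'located slot 2'.
Call chain: main -> bind_quota([12, 6, 7, 9, 1], 7) (called at line 61).
First divergence: position 21 — the shown line 'hit index None' should read 'located slot 2'.
Intended log window:
  19: enter bind_quota: 5 items against 7
  20: grade_run: 5 entries, threshold 7
  21: located slot 2
  22: hit index 2
Execution walk:
  rate_window([12, 6, 7, 9, 1]) -> 2  [called from trim_outliers, line 29]
  index_entries([12, 6, 7, 9, 1], 7) -> 2  [called from trim_outliers, line 30]
  trim_outliers([12, 6, 7, 9, 1], 7) -> 1  [called from main, line 59]
  grade_run([12, 6, 7, 9, 1], 7) -> None  [called from bind_quota, line 44]
Log origins:
  1: from main, line 58
  2: from trim_outliers, line 28
  3: from rate_window, line 2
  4-8: from rate_window, line 7
  9: from rate_window, line 8
  10: from index_entries, line 12
  11-15: from index_entries, line 17
  16: from index_entries, line 18
  17: from trim_outliers, line 31
  18: from main, line 60
  19: from bind_quota, line 43
  20: from grade_run, line 36
  21: from bind_quota, line 45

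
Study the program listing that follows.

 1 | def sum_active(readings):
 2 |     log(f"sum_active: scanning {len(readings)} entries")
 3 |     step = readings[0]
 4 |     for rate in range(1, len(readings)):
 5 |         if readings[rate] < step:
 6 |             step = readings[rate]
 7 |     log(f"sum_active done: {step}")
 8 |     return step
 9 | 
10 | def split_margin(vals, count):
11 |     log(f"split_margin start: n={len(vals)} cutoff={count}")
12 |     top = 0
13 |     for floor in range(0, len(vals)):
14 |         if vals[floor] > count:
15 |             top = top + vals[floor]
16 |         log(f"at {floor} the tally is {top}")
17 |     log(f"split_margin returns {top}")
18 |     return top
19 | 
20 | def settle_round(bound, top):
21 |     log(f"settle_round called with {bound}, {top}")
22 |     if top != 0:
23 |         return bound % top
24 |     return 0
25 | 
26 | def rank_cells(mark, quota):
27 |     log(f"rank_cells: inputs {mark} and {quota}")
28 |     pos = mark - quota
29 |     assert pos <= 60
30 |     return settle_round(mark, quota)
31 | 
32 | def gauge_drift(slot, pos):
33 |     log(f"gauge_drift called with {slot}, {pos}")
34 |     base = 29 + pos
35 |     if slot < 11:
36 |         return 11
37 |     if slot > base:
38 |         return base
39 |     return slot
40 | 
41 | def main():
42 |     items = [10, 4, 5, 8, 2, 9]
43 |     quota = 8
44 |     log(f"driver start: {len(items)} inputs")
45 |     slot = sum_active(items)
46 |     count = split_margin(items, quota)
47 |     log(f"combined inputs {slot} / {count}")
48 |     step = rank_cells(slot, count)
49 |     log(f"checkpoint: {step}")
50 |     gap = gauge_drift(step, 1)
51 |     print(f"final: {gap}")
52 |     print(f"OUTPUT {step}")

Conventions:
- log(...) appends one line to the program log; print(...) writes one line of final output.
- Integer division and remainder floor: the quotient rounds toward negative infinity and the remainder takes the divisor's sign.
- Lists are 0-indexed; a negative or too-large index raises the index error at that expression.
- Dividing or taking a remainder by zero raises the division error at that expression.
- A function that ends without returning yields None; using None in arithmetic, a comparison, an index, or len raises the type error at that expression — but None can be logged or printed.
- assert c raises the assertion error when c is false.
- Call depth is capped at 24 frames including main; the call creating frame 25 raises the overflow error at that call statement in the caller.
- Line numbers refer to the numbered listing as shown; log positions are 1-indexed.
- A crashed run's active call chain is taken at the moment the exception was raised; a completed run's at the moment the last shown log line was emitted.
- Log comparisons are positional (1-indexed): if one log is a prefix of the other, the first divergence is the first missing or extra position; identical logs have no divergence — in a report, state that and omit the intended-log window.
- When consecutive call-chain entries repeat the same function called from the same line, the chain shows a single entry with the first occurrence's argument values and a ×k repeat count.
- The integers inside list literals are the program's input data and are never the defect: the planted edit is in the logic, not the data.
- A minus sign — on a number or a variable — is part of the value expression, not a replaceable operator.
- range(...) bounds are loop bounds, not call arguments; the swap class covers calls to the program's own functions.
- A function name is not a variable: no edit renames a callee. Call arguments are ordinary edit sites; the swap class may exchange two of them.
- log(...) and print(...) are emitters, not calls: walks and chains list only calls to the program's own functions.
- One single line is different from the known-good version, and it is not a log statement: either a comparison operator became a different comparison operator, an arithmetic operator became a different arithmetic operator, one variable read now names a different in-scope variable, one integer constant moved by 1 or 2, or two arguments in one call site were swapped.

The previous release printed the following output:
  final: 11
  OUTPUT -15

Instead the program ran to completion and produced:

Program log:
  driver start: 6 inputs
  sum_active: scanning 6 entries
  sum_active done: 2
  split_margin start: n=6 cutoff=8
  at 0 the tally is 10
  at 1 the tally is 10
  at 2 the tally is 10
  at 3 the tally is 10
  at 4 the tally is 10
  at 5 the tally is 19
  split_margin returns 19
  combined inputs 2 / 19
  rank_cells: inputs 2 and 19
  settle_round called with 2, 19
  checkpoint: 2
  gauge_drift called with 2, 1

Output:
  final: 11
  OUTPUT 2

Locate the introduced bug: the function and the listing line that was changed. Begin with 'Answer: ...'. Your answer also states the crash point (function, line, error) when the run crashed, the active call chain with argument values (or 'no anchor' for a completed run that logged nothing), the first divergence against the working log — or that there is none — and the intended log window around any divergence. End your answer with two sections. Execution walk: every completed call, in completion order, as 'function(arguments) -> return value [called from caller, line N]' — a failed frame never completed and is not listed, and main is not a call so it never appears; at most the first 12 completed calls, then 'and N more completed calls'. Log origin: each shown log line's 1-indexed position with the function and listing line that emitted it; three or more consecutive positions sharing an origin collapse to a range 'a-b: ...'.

Answer: the defect is in rank_cells at line 30.
Key observation: Everything matches until log position 14, which reads 'settle_round called with 2, 19' in place of 'settle_round called with 2, -17'.
Call chain: main -> gauge_drift(2, 1) (called at line 50).
First divergence: position 14 — shown 'settle_round called with 2, 19', intended 'settle_round called with 2, -17'.
Intended log window:
  12: combined inputs 2 / 19
  13: rank_cells: inputs 2 and 19
  14: settle_round called with 2, -17
  15: checkpoint: -15
Execution walk:
  sum_active([10, 4, 5, 8, 2, 9]) -> 2  [called from main, line 45]
  split_margin([10, 4, 5, 8, 2, 9], 8) -> 19  [called from main, line 46]
  settle_round(2, 19) -> 2  [called from rank_cells, line 30]
  rank_cells(2, 19) -> 2  [called from main, line 48]
  gauge_drift(2, 1) -> 11  [called from main, line 50]
Log origins:
  1: logged in main at line 44
  2: logged in sum_active at line 2
  3: logged in sum_active at line 7
  4: logged in split_margin at line 11
  5-10: logged in split_margin at line 16
  11: logged in split_margin at line 17
  12: logged in main at line 47
  13: logged in rank_cells at line 27
  14: logged in settle_round at line 21
  15: logged in main at line 49
  16: logged in gauge_drift at line 33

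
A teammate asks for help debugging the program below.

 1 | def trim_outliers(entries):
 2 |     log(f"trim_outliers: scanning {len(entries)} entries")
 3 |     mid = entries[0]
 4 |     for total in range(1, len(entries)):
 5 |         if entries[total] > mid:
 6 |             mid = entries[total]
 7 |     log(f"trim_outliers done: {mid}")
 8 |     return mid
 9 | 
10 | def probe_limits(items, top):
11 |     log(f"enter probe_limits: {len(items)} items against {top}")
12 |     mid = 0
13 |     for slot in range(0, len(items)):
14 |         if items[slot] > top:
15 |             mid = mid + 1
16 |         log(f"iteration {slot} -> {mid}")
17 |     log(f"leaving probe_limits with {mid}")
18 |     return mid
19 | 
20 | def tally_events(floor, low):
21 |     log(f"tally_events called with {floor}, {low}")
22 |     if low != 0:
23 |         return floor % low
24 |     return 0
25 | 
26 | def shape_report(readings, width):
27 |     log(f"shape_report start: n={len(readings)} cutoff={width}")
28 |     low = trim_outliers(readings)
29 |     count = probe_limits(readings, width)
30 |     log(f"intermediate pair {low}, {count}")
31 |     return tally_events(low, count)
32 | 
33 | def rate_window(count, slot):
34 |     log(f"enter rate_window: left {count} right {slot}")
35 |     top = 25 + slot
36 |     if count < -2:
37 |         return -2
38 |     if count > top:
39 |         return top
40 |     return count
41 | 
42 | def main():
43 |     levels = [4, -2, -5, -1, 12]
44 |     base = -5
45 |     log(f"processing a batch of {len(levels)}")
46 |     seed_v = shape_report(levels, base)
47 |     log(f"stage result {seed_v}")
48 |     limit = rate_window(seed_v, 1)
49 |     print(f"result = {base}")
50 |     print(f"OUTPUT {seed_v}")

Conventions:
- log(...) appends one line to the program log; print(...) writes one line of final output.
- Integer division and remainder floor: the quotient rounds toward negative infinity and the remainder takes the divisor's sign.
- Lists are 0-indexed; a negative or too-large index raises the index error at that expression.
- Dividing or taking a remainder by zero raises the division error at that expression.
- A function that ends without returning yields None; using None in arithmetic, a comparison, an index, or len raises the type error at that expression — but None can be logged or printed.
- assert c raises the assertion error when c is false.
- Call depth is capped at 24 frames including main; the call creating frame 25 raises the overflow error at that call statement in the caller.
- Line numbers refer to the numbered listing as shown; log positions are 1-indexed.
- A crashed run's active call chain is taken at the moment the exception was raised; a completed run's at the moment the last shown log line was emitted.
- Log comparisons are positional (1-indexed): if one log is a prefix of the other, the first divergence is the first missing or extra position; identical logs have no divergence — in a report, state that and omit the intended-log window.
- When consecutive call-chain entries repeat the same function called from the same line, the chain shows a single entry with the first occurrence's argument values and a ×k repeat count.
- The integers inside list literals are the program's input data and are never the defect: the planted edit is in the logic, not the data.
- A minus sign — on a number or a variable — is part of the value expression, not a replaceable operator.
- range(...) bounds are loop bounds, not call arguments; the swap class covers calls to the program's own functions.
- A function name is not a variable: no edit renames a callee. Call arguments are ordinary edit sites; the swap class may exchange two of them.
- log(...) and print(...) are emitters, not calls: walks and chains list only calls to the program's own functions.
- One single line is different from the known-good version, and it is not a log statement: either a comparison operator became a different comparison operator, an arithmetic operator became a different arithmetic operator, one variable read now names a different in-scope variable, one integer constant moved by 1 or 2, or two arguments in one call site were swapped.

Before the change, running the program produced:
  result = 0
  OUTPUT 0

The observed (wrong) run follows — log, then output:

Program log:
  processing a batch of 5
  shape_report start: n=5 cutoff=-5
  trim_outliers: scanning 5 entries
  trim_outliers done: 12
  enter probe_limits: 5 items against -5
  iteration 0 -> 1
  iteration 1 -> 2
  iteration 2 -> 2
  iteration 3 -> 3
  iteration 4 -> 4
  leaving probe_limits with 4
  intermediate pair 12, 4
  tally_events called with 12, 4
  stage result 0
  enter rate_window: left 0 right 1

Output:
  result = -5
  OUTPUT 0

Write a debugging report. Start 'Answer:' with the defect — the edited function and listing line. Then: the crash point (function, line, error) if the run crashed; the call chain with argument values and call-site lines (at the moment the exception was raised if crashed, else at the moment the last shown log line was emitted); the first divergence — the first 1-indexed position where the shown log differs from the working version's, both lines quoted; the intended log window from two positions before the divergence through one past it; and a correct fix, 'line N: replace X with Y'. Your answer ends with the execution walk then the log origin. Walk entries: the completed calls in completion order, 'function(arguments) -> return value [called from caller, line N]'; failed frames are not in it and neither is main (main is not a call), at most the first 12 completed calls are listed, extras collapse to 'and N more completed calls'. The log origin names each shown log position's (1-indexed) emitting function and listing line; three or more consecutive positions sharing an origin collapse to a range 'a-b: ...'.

Answer: the defect is in main at line 49.
Key observation: Log streams are identical — the defect surfaces only in the printed output.
Call chain: main -> rate_window(0, 1) (called at line 48).
First divergence: there is none — every log position agrees.
Execution walk:
  trim_outliers([4, -2, -5, -1, 12]) -> 12  [called from shape_report, line 28]
  probe_limits([4, -2, -5, -1, 12], -5) -> 4  [called from shape_report, line 29]
  tally_events(12, 4) -> 0  [called from shape_report, line 31]
  shape_report([4, -2, -5, -1, 12], -5) -> 0  [called from main, line 46]
  rate_window(0, 1) -> 0  [called from main, line 48]
Log origin:
  1: emitted by main (line 45)
  2: emitted by shape_report (line 27)
  3: emitted by trim_outliers (line 2)
  4: emitted by trim_outliers (line 7)
  5: emitted by probe_limits (line 11)
  6-10: emitted by probe_limits (line 16)
  11: emitted by probe_limits (line 17)
  12: emitted by shape_report (line 30)
  13: emitted by tally_events (line 21)
  14: emitted by main (line 47)
  15: emitted by rate_window (line 34)
A correct fix: line 49: replace `base` with `limit`.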